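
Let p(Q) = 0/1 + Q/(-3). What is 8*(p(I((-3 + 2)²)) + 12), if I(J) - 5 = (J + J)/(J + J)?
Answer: 80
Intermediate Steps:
I(J) = 6 (I(J) = 5 + (J + J)/(J + J) = 5 + (2*J)/((2*J)) = 5 + (2*J)*(1/(2*J)) = 5 + 1 = 6)
p(Q) = -Q/3 (p(Q) = 0*1 + Q*(-⅓) = 0 - Q/3 = -Q/3)
8*(p(I((-3 + 2)²)) + 12) = 8*(-⅓*6 + 12) = 8*(-2 + 12) = 8*10 = 80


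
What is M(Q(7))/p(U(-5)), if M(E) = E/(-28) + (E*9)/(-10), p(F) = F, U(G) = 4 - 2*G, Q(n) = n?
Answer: -131/280 ≈ -0.46786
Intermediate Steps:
M(E) = -131*E/140 (M(E) = E*(-1/28) + (9*E)*(-1/10) = -E/28 - 9*E/10 = -131*E/140)
M(Q(7))/p(U(-5)) = (-131/140*7)/(4 - 2*(-5)) = -131/(20*(4 + 10)) = -131/20/14 = -131/20*1/14 = -131/280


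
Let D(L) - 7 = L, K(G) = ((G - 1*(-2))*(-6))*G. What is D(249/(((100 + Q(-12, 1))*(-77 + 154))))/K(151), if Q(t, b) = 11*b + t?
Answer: -8935/176114169 ≈ -5.0734e-5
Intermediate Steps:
Q(t, b) = t + 11*b
K(G) = G*(-12 - 6*G) (K(G) = ((G + 2)*(-6))*G = ((2 + G)*(-6))*G = (-12 - 6*G)*G = G*(-12 - 6*G))
D(L) = 7 + L
D(249/(((100 + Q(-12, 1))*(-77 + 154))))/K(151) = (7 + 249/(((100 + (-12 + 11*1))*(-77 + 154))))/((-6*151*(2 + 151))) = (7 + 249/(((100 + (-12 + 11))*77)))/((-6*151*153)) = (7 + 249/(((100 - 1)*77)))/(-138618) = (7 + 249/((99*77)))*(-1/138618) = (7 + 249/7623)*(-1/138618) = (7 + 249*(1/7623))*(-1/138618) = (7 + 83/2541)*(-1/138618) = (17870/2541)*(-1/138618) = -8935/176114169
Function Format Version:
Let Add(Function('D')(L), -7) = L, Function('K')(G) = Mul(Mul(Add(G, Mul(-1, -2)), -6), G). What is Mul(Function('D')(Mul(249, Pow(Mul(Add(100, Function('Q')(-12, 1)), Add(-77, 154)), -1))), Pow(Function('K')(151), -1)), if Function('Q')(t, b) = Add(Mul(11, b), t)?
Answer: Rational(-8935, 176114169) ≈ -5.0734e-5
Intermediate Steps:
Function('Q')(t, b) = Add(t, Mul(11, b))
Function('K')(G) = Mul(G, Add(-12, Mul(-6, G))) (Function('K')(G) = Mul(Mul(Add(G, 2), -6), G) = Mul(Mul(Add(2, G), -6), G) = Mul(Add(-12, Mul(-6, G)), G) = Mul(G, Add(-12, Mul(-6, G))))
Function('D')(L) = Add(7, L)
Mul(Function('D')(Mul(249, Pow(Mul(Add(100, Function('Q')(-12, 1)), Add(-77, 154)), -1))), Pow(Function('K')(151), -1)) = Mul(Add(7, Mul(249, Pow(Mul(Add(100, Add(-12, Mul(11, 1))), Add(-77, 154)), -1))), Pow(Mul(-6, 151, Add(2, 151)), -1)) = Mul(Add(7, Mul(249, Pow(Mul(Add(100, Add(-12, 11)), 77), -1))), Pow(Mul(-6, 151, 153), -1)) = Mul(Add(7, Mul(249, Pow(Mul(Add(100, -1), 77), -1))), Pow(-138618, -1)) = Mul(Add(7, Mul(249, Pow(Mul(99, 77), -1))), Rational(-1, 138618)) = Mul(Add(7, Mul(249, Pow(7623, -1))), Rational(-1, 138618)) = Mul(Add(7, Mul(249, Rational(1, 7623))), Rational(-1, 138618)) = Mul(Add(7, Rational(83, 2541)), Rational(-1, 138618)) = Mul(Rational(17870, 2541), Rational(-1, 138618)) = Rational(-8935, 176114169)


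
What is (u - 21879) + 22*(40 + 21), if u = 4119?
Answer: -16418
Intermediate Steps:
(u - 21879) + 22*(40 + 21) = (4119 - 21879) + 22*(40 + 21) = -17760 + 22*61 = -17760 + 1342 = -16418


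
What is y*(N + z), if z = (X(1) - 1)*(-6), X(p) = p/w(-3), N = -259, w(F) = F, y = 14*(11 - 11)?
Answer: 0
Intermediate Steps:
y = 0 (y = 14*0 = 0)
X(p) = -p/3 (X(p) = p/(-3) = p*(-⅓) = -p/3)
z = 8 (z = (-⅓*1 - 1)*(-6) = (-⅓ - 1)*(-6) = -4/3*(-6) = 8)
y*(N + z) = 0*(-259 + 8) = 0*(-251) = 0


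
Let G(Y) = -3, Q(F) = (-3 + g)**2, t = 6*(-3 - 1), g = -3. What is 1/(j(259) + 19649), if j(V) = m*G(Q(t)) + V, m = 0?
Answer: 1/19908 ≈ 5.0231e-5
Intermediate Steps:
t = -24 (t = 6*(-4) = -24)
Q(F) = 36 (Q(F) = (-3 - 3)**2 = (-6)**2 = 36)
j(V) = V (j(V) = 0*(-3) + V = 0 + V = V)
1/(j(259) + 19649) = 1/(259 + 19649) = 1/19908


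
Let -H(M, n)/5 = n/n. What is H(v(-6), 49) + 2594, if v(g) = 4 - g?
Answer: 2589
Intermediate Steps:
H(M, n) = -5 (H(M, n) = -5*n/n = -5*1 = -5)
H(v(-6), 49) + 2594 = -5 + 2594 = 2589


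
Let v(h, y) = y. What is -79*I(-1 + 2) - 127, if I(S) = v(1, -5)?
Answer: 268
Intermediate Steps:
I(S) = -5
-79*I(-1 + 2) - 127 = -79*(-5) - 127 = 395 - 127 = 268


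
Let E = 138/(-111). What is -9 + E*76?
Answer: -3829/37 ≈ -103.49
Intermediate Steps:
E = -46/37 (E = 138*(-1/111) = -46/37 ≈ -1.2432)
-9 + E*76 = -9 - 46/37*76 = -9 - 3496/37 = -3829/37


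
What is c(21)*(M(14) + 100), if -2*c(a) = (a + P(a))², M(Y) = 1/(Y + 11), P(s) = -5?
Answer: -320128/25 ≈ -12805.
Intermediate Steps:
M(Y) = 1/(11 + Y)
c(a) = -(-5 + a)²/2 (c(a) = -(a - 5)²/2 = -(-5 + a)²/2)
c(21)*(M(14) + 100) = (-(-5 + 21)²/2)*(1/(11 + 14) + 100) = (-½*16²)*(1/25 + 100) = (-½*256)*(1/25 + 100) = -128*2501/25 = -320128/25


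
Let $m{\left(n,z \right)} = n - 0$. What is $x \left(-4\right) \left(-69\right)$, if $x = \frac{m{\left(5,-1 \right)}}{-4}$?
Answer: $-345$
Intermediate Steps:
$m{\left(n,z \right)} = n$ ($m{\left(n,z \right)} = n + 0 = n$)
$x = - \frac{5}{4}$ ($x = \frac{5}{-4} = 5 \left(- \frac{1}{4}\right) = - \frac{5}{4} \approx -1.25$)
$x \left(-4\right) \left(-69\right) = \left(- \frac{5}{4}\right) \left(-4\right) \left(-69\right) = 5 \left(-69\right) = -345$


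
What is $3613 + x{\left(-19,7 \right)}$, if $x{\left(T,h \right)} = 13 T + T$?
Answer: $3347$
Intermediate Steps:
$x{\left(T,h \right)} = 14 T$
$3613 + x{\left(-19,7 \right)} = 3613 + 14 \left(-19\right) = 3613 - 266 = 3347$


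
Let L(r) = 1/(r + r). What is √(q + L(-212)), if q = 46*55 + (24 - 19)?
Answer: √113932934/212 ≈ 50.349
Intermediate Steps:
L(r) = 1/(2*r)
q = 2535 (q = 2530 + 5 = 2535)
√(q + L(-212)) = √(2535 + (½)/(-212)) = √(2535 + (½)*(-1/212)) = √(2535 - 1/424) = √(1074839/424) = √113932934/212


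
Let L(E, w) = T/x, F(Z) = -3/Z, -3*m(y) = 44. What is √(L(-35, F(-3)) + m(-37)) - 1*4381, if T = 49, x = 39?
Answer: -4381 + I*√20397/39 ≈ -4381.0 + 3.662*I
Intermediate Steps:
m(y) = -44/3 (m(y) = -⅓*44 = -44/3)
L(E, w) = 49/39
√(L(-35, F(-3)) + m(-37)) - 1*4381 = √(49/39 - 44/3) - 1*4381 = √(-523/39) - 4381 = I*√20397/39 - 4381 = -4381 + I*√20397/39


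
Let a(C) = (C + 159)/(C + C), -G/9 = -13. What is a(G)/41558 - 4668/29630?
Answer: -1891088509/12005794515 ≈ -0.15751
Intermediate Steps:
G = 117 (G = -9*(-13) = 117)
a(C) = (159 + C)/(2*C) (a(C) = (159 + C)/((2*C)) = (159 + C)*(1/(2*C)) = (159 + C)/(2*C))
a(G)/41558 - 4668/29630 = ((½)*(159 + 117)/117)/41558 - 4668/29630 = ((½)*(1/117)*276)*(1/41558) - 4668*1/29630 = (46/39)*(1/41558) - 2334/14815 = 23/810381 - 2334/14815 = -1891088509/12005794515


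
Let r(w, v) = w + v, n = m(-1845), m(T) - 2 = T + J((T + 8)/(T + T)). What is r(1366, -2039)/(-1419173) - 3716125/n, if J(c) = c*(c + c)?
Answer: 35904467726799075263/17801909671492513 ≈ 2016.9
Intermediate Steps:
J(c) = 2*c**2 (J(c) = c*(2*c) = 2*c**2)
m(T) = 2 + T + (8 + T)**2/(2*T**2) (m(T) = 2 + (T + 2*((T + 8)/(T + T))**2) = 2 + (T + 2*((8 + T)/((2*T)))**2) = 2 + (T + 2*((8 + T)*(1/(2*T)))**2) = 2 + (T + 2*((8 + T)/(2*T))**2) = 2 + (T + 2*((8 + T)**2/(4*T**2))) = 2 + (T + (8 + T)**2/(2*T**2)) = 2 + T + (8 + T)**2/(2*T**2))
n = -12543861581/6808050 (n = 2 - 1845 + (1/2)*(8 - 1845)**2/(-1845)**2 = 2 - 1845 + (1/2)*(1/3404025)*(-1837)**2 = 2 - 1845 + (1/2)*(1/3404025)*3374569 = 2 - 1845 + 3374569/6808050 = -12543861581/6808050 ≈ -1842.5)
r(w, v) = v + w
r(1366, -2039)/(-1419173) - 3716125/n = (-2039 + 1366)/(-1419173) - 3716125/(-12543861581/6808050) = -673*(-1/1419173) - 3716125*(-6808050/12543861581) = 673/1419173 + 25299564806250/12543861581 = 35904467726799075263/17801909671492513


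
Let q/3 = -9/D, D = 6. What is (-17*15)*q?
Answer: 2295/2 ≈ 1147.5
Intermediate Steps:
q = -9/2 (q = 3*(-9/6) = 3*(-9*1/6) = 3*(-3/2) = -9/2 ≈ -4.5000)
(-17*15)*q = -17*15*(-9/2) = -255*(-9/2) = 2295/2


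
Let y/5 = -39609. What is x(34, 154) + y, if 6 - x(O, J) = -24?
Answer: -198015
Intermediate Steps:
x(O, J) = 30 (x(O, J) = 6 - 1*(-24) = 6 + 24 = 30)
y = -198045 (y = 5*(-39609) = -198045)
x(34, 154) + y = 30 - 198045 = -198015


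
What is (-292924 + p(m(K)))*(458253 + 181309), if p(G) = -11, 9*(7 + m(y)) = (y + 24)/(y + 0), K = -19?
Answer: -187350094470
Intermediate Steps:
m(y) = -7 + (24 + y)/(9*y) (m(y) = -7 + ((y + 24)/(y + 0))/9 = -7 + ((24 + y)/y)/9 = -7 + (24 + y)/(9*y))
(-292924 + p(m(K)))*(458253 + 181309) = (-292924 - 11)*(458253 + 181309) = -292935*639562 = -187350094470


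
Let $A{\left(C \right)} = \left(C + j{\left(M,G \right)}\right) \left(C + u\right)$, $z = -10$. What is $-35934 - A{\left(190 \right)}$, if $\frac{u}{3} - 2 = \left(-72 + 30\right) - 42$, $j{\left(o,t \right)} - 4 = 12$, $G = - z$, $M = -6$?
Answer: $-24398$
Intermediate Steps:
$G = 10$ ($G = \left(-1\right) \left(-10\right) = 10$)
$j{\left(o,t \right)} = 16$ ($j{\left(o,t \right)} = 4 + 12 = 16$)
$u = -246$ ($u = 6 + 3 \left(\left(-72 + 30\right) - 42\right) = 6 + 3 \left(-42 - 42\right) = 6 + 3 \left(-84\right) = 6 - 252 = -246$)
$A{\left(C \right)} = \left(-246 + C\right) \left(16 + C\right)$ ($A{\left(C \right)} = \left(C + 16\right) \left(C - 246\right) = \left(16 + C\right) \left(-246 + C\right) = \left(-246 + C\right) \left(16 + C\right)$)
$-35934 - A{\left(190 \right)} = -35934 - \left(-3936 + 190^{2} - 43700\right) = -35934 - \left(-3936 + 36100 - 43700\right) = -35934 - -11536 = -35934 + 11536 = -24398$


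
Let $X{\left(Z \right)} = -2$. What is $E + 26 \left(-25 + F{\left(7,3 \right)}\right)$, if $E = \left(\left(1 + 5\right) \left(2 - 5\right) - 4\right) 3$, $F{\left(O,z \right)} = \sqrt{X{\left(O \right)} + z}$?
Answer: $-690$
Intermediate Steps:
$F{\left(O,z \right)} = \sqrt{-2 + z}$
$E = -66$ ($E = \left(6 \left(2 - 5\right) - 4\right) 3 = \left(6 \left(-3\right) - 4\right) 3 = \left(-18 - 4\right) 3 = \left(-22\right) 3 = -66$)
$E + 26 \left(-25 + F{\left(7,3 \right)}\right) = -66 + 26 \left(-25 + \sqrt{-2 + 3}\right) = -66 + 26 \left(-25 + \sqrt{1}\right) = -66 + 26 \left(-25 + 1\right) = -66 + 26 \left(-24\right) = -66 - 624 = -690$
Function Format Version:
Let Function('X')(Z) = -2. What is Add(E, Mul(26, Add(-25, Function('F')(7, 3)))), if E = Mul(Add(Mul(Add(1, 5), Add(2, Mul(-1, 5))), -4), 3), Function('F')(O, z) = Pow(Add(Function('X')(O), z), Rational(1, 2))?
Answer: -690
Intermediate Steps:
Function('F')(O, z) = Pow(Add(-2, z), Rational(1, 2))
E = -66 (E = Mul(Add(Mul(6, Add(2, -5)), -4), 3) = Mul(Add(Mul(6, -3), -4), 3) = Mul(Add(-18, -4), 3) = Mul(-22, 3) = -66)
Add(E, Mul(26, Add(-25, Function('F')(7, 3)))) = Add(-66, Mul(26, Add(-25, Pow(Add(-2, 3), Rational(1, 2))))) = Add(-66, Mul(26, Add(-25, Pow(1, Rational(1, 2))))) = Add(-66, Mul(26, Add(-25, 1))) = Add(-66, Mul(26, -24)) = Add(-66, -624) = -690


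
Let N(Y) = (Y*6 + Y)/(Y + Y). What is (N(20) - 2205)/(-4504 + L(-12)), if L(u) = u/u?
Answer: 4403/9006 ≈ 0.48890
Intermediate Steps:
L(u) = 1
N(Y) = 7/2 (N(Y) = (6*Y + Y)/((2*Y)) = (7*Y)*(1/(2*Y)) = 7/2)
(N(20) - 2205)/(-4504 + L(-12)) = (7/2 - 2205)/(-4504 + 1) = -4403/2/(-4503) = -4403/2*(-1/4503) = 4403/9006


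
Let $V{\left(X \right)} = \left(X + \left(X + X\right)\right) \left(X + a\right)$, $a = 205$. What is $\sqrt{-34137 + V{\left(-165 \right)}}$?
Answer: $3 i \sqrt{5993} \approx 232.24 i$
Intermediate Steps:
$V{\left(X \right)} = 3 X \left(205 + X\right)$ ($V{\left(X \right)} = \left(X + \left(X + X\right)\right) \left(X + 205\right) = \left(X + 2 X\right) \left(205 + X\right) = 3 X \left(205 + X\right)$)
$\sqrt{-34137 + V{\left(-165 \right)}} = \sqrt{-34137 + 3 \left(-165\right) \left(205 - 165\right)} = \sqrt{-34137 + 3 \left(-165\right) 40} = \sqrt{-34137 - 19800} = \sqrt{-53937} = 3 i \sqrt{5993}$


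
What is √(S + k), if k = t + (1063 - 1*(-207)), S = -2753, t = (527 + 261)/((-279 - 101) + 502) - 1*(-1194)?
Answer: 3*I*√116815/61 ≈ 16.809*I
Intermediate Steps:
t = 73228/61 (t = 788/(-380 + 502) + 1194 = 788/122 + 1194 = 788*(1/122) + 1194 = 394/61 + 1194 = 73228/61 ≈ 1200.5)
k = 150698/61 (k = 73228/61 + (1063 - 1*(-207)) = 73228/61 + (1063 + 207) = 73228/61 + 1270 = 150698/61 ≈ 2470.5)
√(S + k) = √(-2753 + 150698/61) = √(-17235/61) = 3*I*√116815/61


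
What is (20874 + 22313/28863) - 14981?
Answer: 170111972/28863 ≈ 5893.8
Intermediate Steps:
(20874 + 22313/28863) - 14981 = 602508575/28863 - 14981 = 170111972/28863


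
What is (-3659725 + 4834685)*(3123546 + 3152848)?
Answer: 7374511894240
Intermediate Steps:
(-3659725 + 4834685)*(3123546 + 3152848) = 1174960*6276394 = 7374511894240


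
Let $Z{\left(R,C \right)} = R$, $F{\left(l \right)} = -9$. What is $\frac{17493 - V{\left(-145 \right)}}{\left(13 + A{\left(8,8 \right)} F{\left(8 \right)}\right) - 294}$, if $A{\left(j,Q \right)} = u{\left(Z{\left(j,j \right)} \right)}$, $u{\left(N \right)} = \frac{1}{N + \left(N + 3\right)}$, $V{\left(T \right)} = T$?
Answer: $- \frac{167561}{2674} \approx -62.663$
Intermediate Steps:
$u{\left(N \right)} = \frac{1}{3 + 2 N}$ ($u{\left(N \right)} = \frac{1}{N + \left(3 + N\right)} = \frac{1}{3 + 2 N}$)
$A{\left(j,Q \right)} = \frac{1}{3 + 2 j}$
$\frac{17493 - V{\left(-145 \right)}}{\left(13 + A{\left(8,8 \right)} F{\left(8 \right)}\right) - 294} = \frac{17493 - -145}{\left(13 + \frac{1}{3 + 2 \cdot 8} \left(-9\right)\right) - 294} = \frac{17493 + 145}{\left(13 + \frac{1}{3 + 16} \left(-9\right)\right) - 294} = \frac{17638}{\left(13 + \frac{1}{19} \left(-9\right)\right) - 294} = \frac{17638}{\left(13 - \frac{9}{19}\right) - 294} = \frac{17638}{\frac{238}{19} - 294} = \frac{17638}{- \frac{5348}{19}} = 17638 \left(- \frac{19}{5348}\right) = - \frac{167561}{2674}$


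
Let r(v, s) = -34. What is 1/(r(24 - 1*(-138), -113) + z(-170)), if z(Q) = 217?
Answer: 1/183 ≈ 0.0054645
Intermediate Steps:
1/(r(24 - 1*(-138), -113) + z(-170)) = 1/(-34 + 217) = 1/183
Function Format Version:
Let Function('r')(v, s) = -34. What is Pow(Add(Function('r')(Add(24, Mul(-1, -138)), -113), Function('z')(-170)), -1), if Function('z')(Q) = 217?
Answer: Rational(1, 183) ≈ 0.0054645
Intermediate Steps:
Pow(Add(Function('r')(Add(24, Mul(-1, -138)), -113), Function('z')(-170)), -1) = Pow(Add(-34, 217), -1) = Pow(183, -1) = Rational(1, 183)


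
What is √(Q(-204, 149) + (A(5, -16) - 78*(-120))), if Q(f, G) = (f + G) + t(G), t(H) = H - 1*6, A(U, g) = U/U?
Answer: √9449 ≈ 97.206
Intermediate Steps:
A(U, g) = 1
t(H) = -6 + H (t(H) = H - 6 = -6 + H)
Q(f, G) = -6 + f + 2*G (Q(f, G) = (f + G) + (-6 + G) = (G + f) + (-6 + G) = -6 + f + 2*G)
√(Q(-204, 149) + (A(5, -16) - 78*(-120))) = √((-6 - 204 + 2*149) + (1 - 78*(-120))) = √((-6 - 204 + 298) + (1 + 9360)) = √(88 + 9361) = √9449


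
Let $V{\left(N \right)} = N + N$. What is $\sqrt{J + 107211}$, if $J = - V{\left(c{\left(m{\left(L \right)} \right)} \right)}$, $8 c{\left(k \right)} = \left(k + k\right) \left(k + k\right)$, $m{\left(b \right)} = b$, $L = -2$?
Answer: $\sqrt{107207} \approx 327.42$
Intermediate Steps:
$c{\left(k \right)} = \frac{k^{2}}{2}$ ($c{\left(k \right)} = \frac{\left(k + k\right) \left(k + k\right)}{8} = \frac{2 k 2 k}{8} = \frac{4 k^{2}}{8} = \frac{k^{2}}{2}$)
$V{\left(N \right)} = 2 N$
$J = -4$ ($J = - 2 \frac{\left(-2\right)^{2}}{2} = - 2 \cdot \frac{1}{2} \cdot 4 = - 2 \cdot 2 = \left(-1\right) 4 = -4$)
$\sqrt{J + 107211} = \sqrt{-4 + 107211} = \sqrt{107207}$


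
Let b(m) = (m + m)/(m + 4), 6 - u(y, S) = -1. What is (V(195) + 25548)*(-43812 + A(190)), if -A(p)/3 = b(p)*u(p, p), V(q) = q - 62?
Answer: -109240656474/97 ≈ -1.1262e+9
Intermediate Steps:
V(q) = -62 + q
u(y, S) = 7 (u(y, S) = 6 - 1*(-1) = 6 + 1 = 7)
b(m) = 2*m/(4 + m) (b(m) = (2*m)/(4 + m) = 2*m/(4 + m))
A(p) = -42*p/(4 + p) (A(p) = -3*2*p/(4 + p)*7 = -42*p/(4 + p))
(V(195) + 25548)*(-43812 + A(190)) = ((-62 + 195) + 25548)*(-43812 - 42*190/(4 + 190)) = (133 + 25548)*(-43812 - 42*190/194) = 25681*(-43812 - 42*190*1/194) = 25681*(-43812 - 3990/97) = 25681*(-4253754/97) = -109240656474/97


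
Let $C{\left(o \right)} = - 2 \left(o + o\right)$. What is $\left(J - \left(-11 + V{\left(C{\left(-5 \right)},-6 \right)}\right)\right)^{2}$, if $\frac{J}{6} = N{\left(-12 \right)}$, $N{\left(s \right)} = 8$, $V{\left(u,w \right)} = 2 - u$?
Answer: $5929$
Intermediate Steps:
$C{\left(o \right)} = - 4 o$ ($C{\left(o \right)} = - 2 \cdot 2 o = - 4 o$)
$J = 48$ ($J = 6 \cdot 8 = 48$)
$\left(J - \left(-11 + V{\left(C{\left(-5 \right)},-6 \right)}\right)\right)^{2} = \left(48 - \left(-9 - \left(-4\right) \left(-5\right)\right)\right)^{2} = \left(48 - \left(-9 - 20\right)\right)^{2} = \left(48 - -29\right)^{2} = \left(48 + \left(-24 + 53\right)\right)^{2} = \left(48 + 29\right)^{2} = 77^{2} = 5929$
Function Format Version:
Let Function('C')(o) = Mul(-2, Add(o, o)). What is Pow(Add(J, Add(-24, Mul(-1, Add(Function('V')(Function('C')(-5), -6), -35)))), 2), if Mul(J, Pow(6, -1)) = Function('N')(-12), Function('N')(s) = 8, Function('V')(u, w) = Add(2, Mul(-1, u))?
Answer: 5929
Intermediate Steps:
Function('C')(o) = Mul(-4, o) (Function('C')(o) = Mul(-2, Mul(2, o)) = Mul(-4, o))
J = 48 (J = Mul(6, 8) = 48)
Pow(Add(J, Add(-24, Mul(-1, Add(Function('V')(Function('C')(-5), -6), -35)))), 2) = Pow(Add(48, Add(-24, Mul(-1, Add(Add(2, Mul(-1, Mul(-4, -5))), -35)))), 2) = Pow(Add(48, Add(-24, Mul(-1, Add(Add(2, Mul(-1, 20)), -35)))), 2) = Pow(Add(48, Add(-24, Mul(-1, Add(Add(2, -20), -35)))), 2) = Pow(Add(48, Add(-24, Mul(-1, Add(-18, -35)))), 2) = Pow(Add(48, Add(-24, Mul(-1, -53))), 2) = Pow(Add(48, Add(-24, 53)), 2) = Pow(Add(48, 29), 2) = Pow(77, 2) = 5929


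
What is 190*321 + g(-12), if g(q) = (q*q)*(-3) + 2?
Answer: 60560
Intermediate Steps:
g(q) = 2 - 3*q**2 (g(q) = q**2*(-3) + 2 = -3*q**2 + 2 = 2 - 3*q**2)
190*321 + g(-12) = 190*321 + (2 - 3*(-12)**2) = 60990 + (2 - 3*144) = 60990 + (2 - 432) = 60990 - 430 = 60560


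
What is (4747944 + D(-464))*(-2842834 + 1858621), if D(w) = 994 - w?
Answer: -4674423190626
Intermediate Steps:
(4747944 + D(-464))*(-2842834 + 1858621) = (4747944 + (994 - 1*(-464)))*(-2842834 + 1858621) = (4747944 + (994 + 464))*(-984213) = (4747944 + 1458)*(-984213) = 4749402*(-984213) = -4674423190626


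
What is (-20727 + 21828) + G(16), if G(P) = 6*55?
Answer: 1431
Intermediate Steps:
G(P) = 330
(-20727 + 21828) + G(16) = (-20727 + 21828) + 330 = 1101 + 330 = 1431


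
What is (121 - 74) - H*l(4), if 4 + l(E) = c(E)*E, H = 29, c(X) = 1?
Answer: 47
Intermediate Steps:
l(E) = -4 + E (l(E) = -4 + 1*E = -4 + E)
(121 - 74) - H*l(4) = (121 - 74) - 29*(-4 + 4) = 47 - 29*0 = 47 - 1*0 = 47 + 0 = 47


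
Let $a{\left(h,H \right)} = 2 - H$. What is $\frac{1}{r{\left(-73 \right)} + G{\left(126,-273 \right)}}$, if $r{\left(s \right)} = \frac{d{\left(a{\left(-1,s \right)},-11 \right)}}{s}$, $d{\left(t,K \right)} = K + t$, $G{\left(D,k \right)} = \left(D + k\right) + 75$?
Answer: $- \frac{73}{5320} \approx -0.013722$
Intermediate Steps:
$G{\left(D,k \right)} = 75 + D + k$
$r{\left(s \right)} = \frac{-9 - s}{s}$ ($r{\left(s \right)} = \frac{-11 - \left(-2 + s\right)}{s} = \frac{-9 - s}{s}$)
$\frac{1}{r{\left(-73 \right)} + G{\left(126,-273 \right)}} = \frac{1}{\frac{-9 - -73}{-73} + \left(75 + 126 - 273\right)} = \frac{1}{- \frac{-9 + 73}{73} - 72} = \frac{1}{\left(- \frac{1}{73}\right) 64 - 72} = \frac{1}{- \frac{64}{73} - 72} = \frac{1}{- \frac{5320}{73}} = - \frac{73}{5320}$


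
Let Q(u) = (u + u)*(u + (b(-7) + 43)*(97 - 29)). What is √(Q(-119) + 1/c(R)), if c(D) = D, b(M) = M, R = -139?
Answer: I*√10709669081/139 ≈ 744.51*I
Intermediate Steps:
Q(u) = 2*u*(2448 + u) (Q(u) = (u + u)*(u + (-7 + 43)*(97 - 29)) = (2*u)*(u + 36*68) = (2*u)*(u + 2448) = (2*u)*(2448 + u) = 2*u*(2448 + u))
√(Q(-119) + 1/c(R)) = √(2*(-119)*(2448 - 119) + 1/(-139)) = √(2*(-119)*2329 - 1/139) = √(-554302 - 1/139) = √(-77047979/139) = I*√10709669081/139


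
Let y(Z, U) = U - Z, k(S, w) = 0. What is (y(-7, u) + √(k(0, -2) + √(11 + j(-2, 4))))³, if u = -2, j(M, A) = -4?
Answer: (5 + 7^(¼))³ ≈ 290.98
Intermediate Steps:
(y(-7, u) + √(k(0, -2) + √(11 + j(-2, 4))))³ = ((-2 - 1*(-7)) + √(0 + √(11 - 4)))³ = ((-2 + 7) + √(0 + √7))³ = (5 + √(√7))³ = (5 + 7^(¼))³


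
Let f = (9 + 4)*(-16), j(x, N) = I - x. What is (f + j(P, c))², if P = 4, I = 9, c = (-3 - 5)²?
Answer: 41209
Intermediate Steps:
c = 64 (c = (-8)² = 64)
j(x, N) = 9 - x
f = -208 (f = 13*(-16) = -208)
(f + j(P, c))² = (-208 + (9 - 1*4))² = (-208 + (9 - 4))² = (-208 + 5)² = (-203)² = 41209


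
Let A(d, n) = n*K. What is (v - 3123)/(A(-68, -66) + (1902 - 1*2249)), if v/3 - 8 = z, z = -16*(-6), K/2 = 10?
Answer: 2811/1667 ≈ 1.6863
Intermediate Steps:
K = 20 (K = 2*10 = 20)
A(d, n) = 20*n (A(d, n) = n*20 = 20*n)
z = 96
v = 312 (v = 24 + 3*96 = 24 + 288 = 312)
(v - 3123)/(A(-68, -66) + (1902 - 1*2249)) = (312 - 3123)/(20*(-66) + (1902 - 1*2249)) = -2811/(-1320 + (1902 - 2249)) = -2811/(-1320 - 347) = -2811/(-1667) = -2811*(-1/1667) = 2811/1667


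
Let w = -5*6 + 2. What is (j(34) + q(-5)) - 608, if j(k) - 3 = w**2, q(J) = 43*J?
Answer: -36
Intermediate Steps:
w = -28 (w = -30 + 2 = -28)
j(k) = 787 (j(k) = 3 + (-28)**2 = 3 + 784 = 787)
(j(34) + q(-5)) - 608 = (787 + 43*(-5)) - 608 = (787 - 215) - 608 = 572 - 608 = -36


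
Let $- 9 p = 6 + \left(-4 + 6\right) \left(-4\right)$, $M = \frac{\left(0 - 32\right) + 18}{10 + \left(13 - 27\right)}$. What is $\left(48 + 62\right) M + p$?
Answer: $\frac{3467}{9} \approx 385.22$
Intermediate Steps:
$M = \frac{7}{2}$ ($M = \frac{-32 + 18}{10 + \left(13 - 27\right)} = - \frac{14}{10 - 14} = - \frac{14}{-4} = \left(-14\right) \left(- \frac{1}{4}\right) = \frac{7}{2} \approx 3.5$)
$p = \frac{2}{9}$ ($p = - \frac{6 + \left(-4 + 6\right) \left(-4\right)}{9} = - \frac{6 + 2 \left(-4\right)}{9} = - \frac{6 - 8}{9} = \left(- \frac{1}{9}\right) \left(-2\right) = \frac{2}{9} \approx 0.22222$)
$\left(48 + 62\right) M + p = \left(48 + 62\right) \frac{7}{2} + \frac{2}{9} = 110 \cdot \frac{7}{2} + \frac{2}{9} = 385 + \frac{2}{9} = \frac{3467}{9}$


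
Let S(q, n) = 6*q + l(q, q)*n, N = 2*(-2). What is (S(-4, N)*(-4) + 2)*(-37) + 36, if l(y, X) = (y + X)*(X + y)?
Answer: -41478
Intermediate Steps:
l(y, X) = (X + y)² (l(y, X) = (X + y)*(X + y) = (X + y)²)
N = -4
S(q, n) = 6*q + 4*n*q² (S(q, n) = 6*q + (q + q)²*n = 6*q + (2*q)²*n = 6*q + (4*q²)*n = 6*q + 4*n*q²)
(S(-4, N)*(-4) + 2)*(-37) + 36 = ((2*(-4)*(3 + 2*(-4)*(-4)))*(-4) + 2)*(-37) + 36 = ((2*(-4)*(3 + 32))*(-4) + 2)*(-37) + 36 = ((2*(-4)*35)*(-4) + 2)*(-37) + 36 = (-280*(-4) + 2)*(-37) + 36 = (1120 + 2)*(-37) + 36 = 1122*(-37) + 36 = -41514 + 36 = -41478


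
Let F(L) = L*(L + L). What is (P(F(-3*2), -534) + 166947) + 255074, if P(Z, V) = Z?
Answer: 422093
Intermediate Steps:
F(L) = 2*L² (F(L) = L*(2*L) = 2*L²)
(P(F(-3*2), -534) + 166947) + 255074 = (2*(-3*2)² + 166947) + 255074 = (2*(-6)² + 166947) + 255074 = (2*36 + 166947) + 255074 = (72 + 166947) + 255074 = 167019 + 255074 = 422093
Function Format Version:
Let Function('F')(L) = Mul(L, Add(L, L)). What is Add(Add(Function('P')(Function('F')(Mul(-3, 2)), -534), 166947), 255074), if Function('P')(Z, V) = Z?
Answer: 422093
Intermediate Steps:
Function('F')(L) = Mul(2, Pow(L, 2)) (Function('F')(L) = Mul(L, Mul(2, L)) = Mul(2, Pow(L, 2)))
Add(Add(Function('P')(Function('F')(Mul(-3, 2)), -534), 166947), 255074) = Add(Add(Mul(2, Pow(Mul(-3, 2), 2)), 166947), 255074) = Add(Add(Mul(2, Pow(-6, 2)), 166947), 255074) = Add(Add(Mul(2, 36), 166947), 255074) = Add(Add(72, 166947), 255074) = Add(167019, 255074) = 422093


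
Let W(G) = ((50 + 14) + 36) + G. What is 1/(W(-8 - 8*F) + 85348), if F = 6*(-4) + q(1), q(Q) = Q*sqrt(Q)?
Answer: 1/85624 ≈ 1.1679e-5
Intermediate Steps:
q(Q) = Q**(3/2)
F = -23 (F = 6*(-4) + 1**(3/2) = -24 + 1 = -23)
W(G) = 100 + G (W(G) = (64 + 36) + G = 100 + G)
1/(W(-8 - 8*F) + 85348) = 1/((100 + (-8 - 8*(-23))) + 85348) = 1/((100 + (-8 + 184)) + 85348) = 1/((100 + 176) + 85348) = 1/(276 + 85348) = 1/85624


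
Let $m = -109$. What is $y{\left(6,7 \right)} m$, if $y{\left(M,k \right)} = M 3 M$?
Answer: $-11772$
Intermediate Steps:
$y{\left(M,k \right)} = 3 M^{2}$ ($y{\left(M,k \right)} = 3 M M = 3 M^{2}$)
$y{\left(6,7 \right)} m = 3 \cdot 6^{2} \left(-109\right) = 3 \cdot 36 \left(-109\right) = 108 \left(-109\right) = -11772$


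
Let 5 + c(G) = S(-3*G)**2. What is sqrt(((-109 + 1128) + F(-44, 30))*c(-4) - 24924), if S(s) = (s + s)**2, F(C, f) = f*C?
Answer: I*sqrt(99887995) ≈ 9994.4*I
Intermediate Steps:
F(C, f) = C*f
S(s) = 4*s**2 (S(s) = (2*s)**2 = 4*s**2)
c(G) = -5 + 1296*G**4 (c(G) = -5 + (4*(-3*G)**2)**2 = -5 + (4*(9*G**2))**2 = -5 + (36*G**2)**2 = -5 + 1296*G**4)
sqrt(((-109 + 1128) + F(-44, 30))*c(-4) - 24924) = sqrt(((-109 + 1128) - 44*30)*(-5 + 1296*(-4)**4) - 24924) = sqrt((1019 - 1320)*(-5 + 1296*256) - 24924) = sqrt(-301*(-5 + 331776) - 24924) = sqrt(-301*331771 - 24924) = sqrt(-99863071 - 24924) = sqrt(-99887995) = I*sqrt(99887995)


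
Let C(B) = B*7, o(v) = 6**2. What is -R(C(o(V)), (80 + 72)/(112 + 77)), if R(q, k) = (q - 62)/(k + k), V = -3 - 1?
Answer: -945/8 ≈ -118.13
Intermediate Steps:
V = -4
o(v) = 36
C(B) = 7*B
R(q, k) = (-62 + q)/(2*k) (R(q, k) = (-62 + q)/((2*k)) = (-62 + q)*(1/(2*k)) = (-62 + q)/(2*k))
-R(C(o(V)), (80 + 72)/(112 + 77)) = -(-62 + 7*36)/(2*((80 + 72)/(112 + 77))) = -(-62 + 252)/(2*(152/189)) = -190/(2*(152*(1/189))) = -190/(2*152/189) = -189*190/(2*152) = -1*945/8 = -945/8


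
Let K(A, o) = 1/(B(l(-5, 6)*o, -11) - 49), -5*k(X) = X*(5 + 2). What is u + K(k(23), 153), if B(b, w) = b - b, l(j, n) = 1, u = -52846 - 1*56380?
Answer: -5352075/49 ≈ -1.0923e+5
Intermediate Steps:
k(X) = -7*X/5 (k(X) = -X*(5 + 2)/5 = -X*7/5 = -7*X/5)
u = -109226 (u = -52846 - 56380 = -109226)
B(b, w) = 0
K(A, o) = -1/49 (K(A, o) = 1/(0 - 49) = 1/(-49) = -1/49)
u + K(k(23), 153) = -109226 - 1/49 = -5352075/49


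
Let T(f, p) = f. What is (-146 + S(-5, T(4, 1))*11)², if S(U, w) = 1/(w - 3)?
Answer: 18225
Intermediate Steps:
S(U, w) = 1/(-3 + w)
(-146 + S(-5, T(4, 1))*11)² = (-146 + 11/(-3 + 4))² = (-146 + 11/1)² = (-146 + 1*11)² = (-146 + 11)² = (-135)² = 18225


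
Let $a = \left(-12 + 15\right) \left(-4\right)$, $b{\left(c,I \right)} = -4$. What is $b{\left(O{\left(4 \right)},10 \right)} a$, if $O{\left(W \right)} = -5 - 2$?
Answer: $48$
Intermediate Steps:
$O{\left(W \right)} = -7$
$a = -12$ ($a = 3 \left(-4\right) = -12$)
$b{\left(O{\left(4 \right)},10 \right)} a = \left(-4\right) \left(-12\right) = 48$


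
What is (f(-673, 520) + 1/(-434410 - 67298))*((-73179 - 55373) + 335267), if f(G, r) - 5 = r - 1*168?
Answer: 12341557668275/167236 ≈ 7.3797e+7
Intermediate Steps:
f(G, r) = -163 + r (f(G, r) = 5 + (r - 1*168) = 5 + (r - 168) = 5 + (-168 + r) = -163 + r)
(f(-673, 520) + 1/(-434410 - 67298))*((-73179 - 55373) + 335267) = ((-163 + 520) + 1/(-434410 - 67298))*((-73179 - 55373) + 335267) = (357 + 1/(-501708))*(-128552 + 335267) = (357 - 1/501708)*206715 = (179109755/501708)*206715 = 12341557668275/167236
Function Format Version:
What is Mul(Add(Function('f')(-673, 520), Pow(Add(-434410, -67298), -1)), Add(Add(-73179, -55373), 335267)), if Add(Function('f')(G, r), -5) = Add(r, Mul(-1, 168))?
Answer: Rational(12341557668275, 167236) ≈ 7.3797e+7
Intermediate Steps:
Function('f')(G, r) = Add(-163, r) (Function('f')(G, r) = Add(5, Add(r, Mul(-1, 168))) = Add(5, Add(r, -168)) = Add(5, Add(-168, r)) = Add(-163, r))
Mul(Add(Function('f')(-673, 520), Pow(Add(-434410, -67298), -1)), Add(Add(-73179, -55373), 335267)) = Mul(Add(Add(-163, 520), Pow(Add(-434410, -67298), -1)), Add(Add(-73179, -55373), 335267)) = Mul(Add(357, Pow(-501708, -1)), Add(-128552, 335267)) = Mul(Add(357, Rational(-1, 501708)), 206715) = Mul(Rational(179109755, 501708), 206715) = Rational(12341557668275, 167236)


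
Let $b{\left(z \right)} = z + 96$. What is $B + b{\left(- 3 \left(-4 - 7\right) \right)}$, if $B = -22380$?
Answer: $-22251$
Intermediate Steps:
$b{\left(z \right)} = 96 + z$
$B + b{\left(- 3 \left(-4 - 7\right) \right)} = -22380 + \left(96 - 3 \left(-4 - 7\right)\right) = -22380 + \left(96 - -33\right) = -22380 + \left(96 + 33\right) = -22380 + 129 = -22251$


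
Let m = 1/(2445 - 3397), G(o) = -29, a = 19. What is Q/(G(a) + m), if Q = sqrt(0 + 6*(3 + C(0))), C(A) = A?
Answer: -952*sqrt(2)/9203 ≈ -0.14629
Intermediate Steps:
m = -1/952 (m = 1/(-952) = -1/952 ≈ -0.0010504)
Q = 3*sqrt(2) (Q = sqrt(0 + 6*(3 + 0)) = sqrt(0 + 6*3) = sqrt(0 + 18) = sqrt(18) = 3*sqrt(2) ≈ 4.2426)
Q/(G(a) + m) = (3*sqrt(2))/(-29 - 1/952) = (3*sqrt(2))/(-27609/952) = (3*sqrt(2))*(-952/27609) = -952*sqrt(2)/9203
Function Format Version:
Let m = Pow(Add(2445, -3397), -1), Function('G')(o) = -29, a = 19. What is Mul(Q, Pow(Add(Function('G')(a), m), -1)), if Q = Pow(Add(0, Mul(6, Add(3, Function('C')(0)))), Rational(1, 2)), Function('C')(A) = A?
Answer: Mul(Rational(-952, 9203), Pow(2, Rational(1, 2))) ≈ -0.14629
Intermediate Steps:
m = Rational(-1, 952) (m = Pow(-952, -1) = Rational(-1, 952) ≈ -0.0010504)
Q = Mul(3, Pow(2, Rational(1, 2))) (Q = Pow(Add(0, Mul(6, Add(3, 0))), Rational(1, 2)) = Pow(Add(0, Mul(6, 3)), Rational(1, 2)) = Pow(Add(0, 18), Rational(1, 2)) = Pow(18, Rational(1, 2)) = Mul(3, Pow(2, Rational(1, 2))) ≈ 4.2426)
Mul(Q, Pow(Add(Function('G')(a), m), -1)) = Mul(Mul(3, Pow(2, Rational(1, 2))), Pow(Add(-29, Rational(-1, 952)), -1)) = Mul(Mul(3, Pow(2, Rational(1, 2))), Pow(Rational(-27609, 952), -1)) = Mul(Mul(3, Pow(2, Rational(1, 2))), Rational(-952, 27609)) = Mul(Rational(-952, 9203), Pow(2, Rational(1, 2)))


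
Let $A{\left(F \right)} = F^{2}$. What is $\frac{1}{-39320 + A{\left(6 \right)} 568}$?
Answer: $- \frac{1}{18872} \approx -5.2989 \cdot 10^{-5}$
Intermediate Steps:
$\frac{1}{-39320 + A{\left(6 \right)} 568} = \frac{1}{-39320 + 6^{2} \cdot 568} = \frac{1}{-39320 + 36 \cdot 568} = \frac{1}{-39320 + 20448} = \frac{1}{-18872} = - \frac{1}{18872}$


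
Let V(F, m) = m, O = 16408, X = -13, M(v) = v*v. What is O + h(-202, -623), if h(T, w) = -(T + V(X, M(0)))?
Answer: 16610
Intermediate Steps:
M(v) = v²
h(T, w) = -T (h(T, w) = -(T + 0²) = -(T + 0) = -T)
O + h(-202, -623) = 16408 - 1*(-202) = 16408 + 202 = 16610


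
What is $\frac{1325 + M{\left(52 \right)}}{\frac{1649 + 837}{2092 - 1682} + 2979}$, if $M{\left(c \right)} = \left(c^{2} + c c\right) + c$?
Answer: $\frac{60475}{26606} \approx 2.273$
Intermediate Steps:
$M{\left(c \right)} = c + 2 c^{2}$ ($M{\left(c \right)} = \left(c^{2} + c^{2}\right) + c = 2 c^{2} + c = c + 2 c^{2}$)
$\frac{1325 + M{\left(52 \right)}}{\frac{1649 + 837}{2092 - 1682} + 2979} = \frac{1325 + 52 \left(1 + 2 \cdot 52\right)}{\frac{1649 + 837}{2092 - 1682} + 2979} = \frac{1325 + 52 \left(1 + 104\right)}{\frac{2486}{410} + 2979} = \frac{1325 + 52 \cdot 105}{2486 \cdot \frac{1}{410} + 2979} = \frac{1325 + 5460}{\frac{1243}{205} + 2979} = \frac{6785}{\frac{611938}{205}} = 6785 \cdot \frac{205}{611938} = \frac{60475}{26606}$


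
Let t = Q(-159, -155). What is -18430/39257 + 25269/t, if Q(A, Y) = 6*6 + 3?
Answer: 330422121/510341 ≈ 647.45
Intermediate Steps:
Q(A, Y) = 39 (Q(A, Y) = 36 + 3 = 39)
t = 39
-18430/39257 + 25269/t = -18430/39257 + 25269/39 = -18430*1/39257 + 25269*(1/39) = -18430/39257 + 8423/13 = 330422121/510341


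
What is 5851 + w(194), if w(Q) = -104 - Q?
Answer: 5553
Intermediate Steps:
5851 + w(194) = 5851 + (-104 - 1*194) = 5851 + (-104 - 194) = 5851 - 298 = 5553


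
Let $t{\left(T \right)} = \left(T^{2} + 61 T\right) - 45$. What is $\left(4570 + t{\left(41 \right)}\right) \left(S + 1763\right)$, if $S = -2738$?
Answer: $-8489325$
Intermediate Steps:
$t{\left(T \right)} = -45 + T^{2} + 61 T$
$\left(4570 + t{\left(41 \right)}\right) \left(S + 1763\right) = \left(4570 + \left(-45 + 41^{2} + 61 \cdot 41\right)\right) \left(-2738 + 1763\right) = \left(4570 + \left(-45 + 1681 + 2501\right)\right) \left(-975\right) = \left(4570 + 4137\right) \left(-975\right) = 8707 \left(-975\right) = -8489325$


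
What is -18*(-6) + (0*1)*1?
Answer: 108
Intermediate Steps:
-18*(-6) + (0*1)*1 = 108 + 0*1 = 108 + 0 = 108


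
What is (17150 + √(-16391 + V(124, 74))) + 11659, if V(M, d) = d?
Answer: 28809 + 21*I*√37 ≈ 28809.0 + 127.74*I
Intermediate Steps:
(17150 + √(-16391 + V(124, 74))) + 11659 = (17150 + √(-16391 + 74)) + 11659 = (17150 + √(-16317)) + 11659 = (17150 + 21*I*√37) + 11659 = 28809 + 21*I*√37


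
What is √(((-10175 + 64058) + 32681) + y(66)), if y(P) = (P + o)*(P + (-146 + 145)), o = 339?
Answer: √112889 ≈ 335.99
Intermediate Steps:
y(P) = (-1 + P)*(339 + P) (y(P) = (P + 339)*(P + (-146 + 145)) = (339 + P)*(P - 1) = (339 + P)*(-1 + P) = (-1 + P)*(339 + P))
√(((-10175 + 64058) + 32681) + y(66)) = √(((-10175 + 64058) + 32681) + (-339 + 66² + 338*66)) = √((53883 + 32681) + (-339 + 4356 + 22308)) = √(86564 + 26325) = √112889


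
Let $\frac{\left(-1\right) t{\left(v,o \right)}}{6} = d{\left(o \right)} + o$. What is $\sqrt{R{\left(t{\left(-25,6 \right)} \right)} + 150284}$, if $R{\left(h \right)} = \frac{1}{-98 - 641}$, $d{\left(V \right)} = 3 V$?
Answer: $\frac{5 \sqrt{3282929905}}{739} \approx 387.67$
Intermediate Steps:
$t{\left(v,o \right)} = - 24 o$ ($t{\left(v,o \right)} = - 6 \left(3 o + o\right) = - 6 \cdot 4 o = - 24 o$)
$R{\left(h \right)} = - \frac{1}{739}$ ($R{\left(h \right)} = \frac{1}{-739} = - \frac{1}{739}$)
$\sqrt{R{\left(t{\left(-25,6 \right)} \right)} + 150284} = \sqrt{- \frac{1}{739} + 150284} = \sqrt{\frac{111059875}{739}} = \frac{5 \sqrt{3282929905}}{739}$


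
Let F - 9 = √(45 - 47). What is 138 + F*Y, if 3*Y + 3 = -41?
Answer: 6 - 44*I*√2/3 ≈ 6.0 - 20.742*I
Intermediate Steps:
Y = -44/3 (Y = -1 + (⅓)*(-41) = -1 - 41/3 = -44/3 ≈ -14.667)
F = 9 + I*√2 (F = 9 + √(45 - 47) = 9 + √(-2) = 9 + I*√2 ≈ 9.0 + 1.4142*I)
138 + F*Y = 138 + (9 + I*√2)*(-44/3) = 138 + (-132 - 44*I*√2/3) = 6 - 44*I*√2/3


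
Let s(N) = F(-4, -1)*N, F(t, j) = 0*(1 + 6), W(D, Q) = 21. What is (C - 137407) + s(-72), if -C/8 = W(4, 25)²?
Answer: -140935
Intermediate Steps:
F(t, j) = 0 (F(t, j) = 0*7 = 0)
s(N) = 0 (s(N) = 0*N = 0)
C = -3528 (C = -8*21² = -8*441 = -3528)
(C - 137407) + s(-72) = (-3528 - 137407) + 0 = -140935 + 0 = -140935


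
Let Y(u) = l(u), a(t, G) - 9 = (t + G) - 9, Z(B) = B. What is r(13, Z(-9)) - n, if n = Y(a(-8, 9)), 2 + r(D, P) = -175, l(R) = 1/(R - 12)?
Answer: -1946/11 ≈ -176.91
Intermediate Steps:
a(t, G) = G + t (a(t, G) = 9 + ((t + G) - 9) = 9 + ((G + t) - 9) = 9 + (-9 + G + t) = G + t)
l(R) = 1/(-12 + R)
Y(u) = 1/(-12 + u)
r(D, P) = -177 (r(D, P) = -2 - 175 = -177)
n = -1/11 (n = 1/(-12 + (9 - 8)) = 1/(-12 + 1) = 1/(-11) = -1/11 ≈ -0.090909)
r(13, Z(-9)) - n = -177 - 1*(-1/11) = -177 + 1/11 = -1946/11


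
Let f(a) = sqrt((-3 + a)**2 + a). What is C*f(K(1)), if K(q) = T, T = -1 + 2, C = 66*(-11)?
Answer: -726*sqrt(5) ≈ -1623.4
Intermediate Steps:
C = -726
T = 1
K(q) = 1
f(a) = sqrt(a + (-3 + a)**2)
C*f(K(1)) = -726*sqrt(1 + (-3 + 1)**2) = -726*sqrt(1 + (-2)**2) = -726*sqrt(1 + 4) = -726*sqrt(5)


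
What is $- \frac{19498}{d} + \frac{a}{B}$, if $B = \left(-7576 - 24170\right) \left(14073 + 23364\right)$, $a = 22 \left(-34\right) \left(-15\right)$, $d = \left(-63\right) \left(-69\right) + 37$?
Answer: $- \frac{175552536193}{39471775824} \approx -4.4475$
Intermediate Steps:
$d = 4384$ ($d = 4347 + 37 = 4384$)
$a = 11220$ ($a = \left(-748\right) \left(-15\right) = 11220$)
$B = -1188475002$ ($B = \left(-31746\right) 37437 = -1188475002$)
$- \frac{19498}{d} + \frac{a}{B} = - \frac{19498}{4384} + \frac{11220}{-1188475002} = \left(-19498\right) \frac{1}{4384} + 11220 \left(- \frac{1}{1188475002}\right) = - \frac{9749}{2192} - \frac{170}{18007197} = - \frac{175552536193}{39471775824}$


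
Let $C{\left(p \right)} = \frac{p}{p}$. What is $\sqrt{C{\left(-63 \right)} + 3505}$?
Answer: $\sqrt{3506} \approx 59.211$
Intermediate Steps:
$C{\left(p \right)} = 1$
$\sqrt{C{\left(-63 \right)} + 3505} = \sqrt{1 + 3505} = \sqrt{3506}$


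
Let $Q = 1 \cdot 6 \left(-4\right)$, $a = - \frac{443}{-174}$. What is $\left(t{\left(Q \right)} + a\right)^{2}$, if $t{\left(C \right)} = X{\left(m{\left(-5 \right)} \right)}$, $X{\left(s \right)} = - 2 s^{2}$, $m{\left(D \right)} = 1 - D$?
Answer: $\frac{146047225}{30276} \approx 4823.9$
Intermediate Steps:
$a = \frac{443}{174}$ ($a = \left(-443\right) \left(- \frac{1}{174}\right) = \frac{443}{174} \approx 2.546$)
$Q = -24$ ($Q = 6 \left(-4\right) = -24$)
$t{\left(C \right)} = -72$ ($t{\left(C \right)} = - 2 \left(1 - -5\right)^{2} = - 2 \left(1 + 5\right)^{2} = - 2 \cdot 6^{2} = \left(-2\right) 36 = -72$)
$\left(t{\left(Q \right)} + a\right)^{2} = \left(-72 + \frac{443}{174}\right)^{2} = \left(- \frac{12085}{174}\right)^{2} = \frac{146047225}{30276}$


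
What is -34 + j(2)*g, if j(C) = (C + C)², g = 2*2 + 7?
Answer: 142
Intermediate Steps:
g = 11 (g = 4 + 7 = 11)
j(C) = 4*C² (j(C) = (2*C)² = 4*C²)
-34 + j(2)*g = -34 + (4*2²)*11 = -34 + (4*4)*11 = -34 + 16*11 = -34 + 176 = 142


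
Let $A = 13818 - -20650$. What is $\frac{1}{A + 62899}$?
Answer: $\frac{1}{97367} \approx 1.027 \cdot 10^{-5}$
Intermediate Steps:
$A = 34468$ ($A = 13818 + 20650 = 34468$)
$\frac{1}{A + 62899} = \frac{1}{34468 + 62899} = \frac{1}{97367}$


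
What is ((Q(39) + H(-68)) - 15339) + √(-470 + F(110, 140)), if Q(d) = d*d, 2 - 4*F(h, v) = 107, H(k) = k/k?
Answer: -13817 + I*√1985/2 ≈ -13817.0 + 22.277*I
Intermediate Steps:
H(k) = 1
F(h, v) = -105/4 (F(h, v) = ½ - ¼*107 = ½ - 107/4 = -105/4)
Q(d) = d²
((Q(39) + H(-68)) - 15339) + √(-470 + F(110, 140)) = ((39² + 1) - 15339) + √(-470 - 105/4) = ((1521 + 1) - 15339) + √(-1985/4) = (1522 - 15339) + I*√1985/2 = -13817 + I*√1985/2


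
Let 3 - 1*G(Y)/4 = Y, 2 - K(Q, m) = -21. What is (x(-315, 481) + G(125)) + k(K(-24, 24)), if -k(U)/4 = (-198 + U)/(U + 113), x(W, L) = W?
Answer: -27127/34 ≈ -797.85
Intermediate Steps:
K(Q, m) = 23 (K(Q, m) = 2 - 1*(-21) = 2 + 21 = 23)
G(Y) = 12 - 4*Y
k(U) = -4*(-198 + U)/(113 + U) (k(U) = -4*(-198 + U)/(U + 113) = -4*(-198 + U)/(113 + U))
(x(-315, 481) + G(125)) + k(K(-24, 24)) = (-315 + (12 - 4*125)) + 4*(198 - 1*23)/(113 + 23) = (-315 + (12 - 500)) + 4*(198 - 23)/136 = (-315 - 488) + 4*(1/136)*175 = -803 + 175/34 = -27127/34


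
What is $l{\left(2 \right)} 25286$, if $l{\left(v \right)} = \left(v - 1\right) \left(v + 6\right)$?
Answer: $202288$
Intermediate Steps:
$l{\left(v \right)} = \left(-1 + v\right) \left(6 + v\right)$
$l{\left(2 \right)} 25286 = \left(-6 + 2^{2} + 5 \cdot 2\right) 25286 = \left(-6 + 4 + 10\right) 25286 = 8 \cdot 25286 = 202288$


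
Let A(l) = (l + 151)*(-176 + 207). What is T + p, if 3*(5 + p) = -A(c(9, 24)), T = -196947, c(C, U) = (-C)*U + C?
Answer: -589120/3 ≈ -1.9637e+5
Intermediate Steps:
c(C, U) = C - C*U (c(C, U) = -C*U + C = C - C*U)
A(l) = 4681 + 31*l (A(l) = (151 + l)*31 = 4681 + 31*l)
p = 1721/3 (p = -5 + (-(4681 + 31*(9*(1 - 1*24))))/3 = -5 + (-(4681 + 31*(9*(1 - 24))))/3 = -5 + (-(4681 + 31*(9*(-23))))/3 = -5 + (-(4681 + 31*(-207)))/3 = -5 + (-(4681 - 6417))/3 = -5 + (-1*(-1736))/3 = -5 + (1/3)*1736 = -5 + 1736/3 = 1721/3 ≈ 573.67)
T + p = -196947 + 1721/3 = -589120/3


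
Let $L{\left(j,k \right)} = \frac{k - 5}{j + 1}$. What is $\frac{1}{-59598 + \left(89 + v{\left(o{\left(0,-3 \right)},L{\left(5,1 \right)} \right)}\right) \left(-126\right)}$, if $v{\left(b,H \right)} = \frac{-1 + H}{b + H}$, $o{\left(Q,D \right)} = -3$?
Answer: $- \frac{11}{779562} \approx -1.411 \cdot 10^{-5}$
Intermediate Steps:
$L{\left(j,k \right)} = \frac{-5 + k}{1 + j}$
$v{\left(b,H \right)} = \frac{-1 + H}{H + b}$
$\frac{1}{-59598 + \left(89 + v{\left(o{\left(0,-3 \right)},L{\left(5,1 \right)} \right)}\right) \left(-126\right)} = \frac{1}{-59598 + \left(89 + \frac{-1 + \frac{-5 + 1}{1 + 5}}{\frac{-5 + 1}{1 + 5} - 3}\right) \left(-126\right)} = \frac{1}{-59598 + \left(89 + \frac{-1 + \frac{1}{6} \left(-4\right)}{\frac{1}{6} \left(-4\right) - 3}\right) \left(-126\right)} = \frac{1}{-59598 + \left(89 + \frac{-1 - \frac{2}{3}}{- \frac{2}{3} - 3}\right) \left(-126\right)} = \frac{1}{-59598 + \left(89 + \frac{1}{- \frac{11}{3}} \left(- \frac{5}{3}\right)\right) \left(-126\right)} = \frac{1}{-59598 + \left(89 - - \frac{5}{11}\right) \left(-126\right)} = \frac{1}{-59598 + \left(89 + \frac{5}{11}\right) \left(-126\right)} = \frac{1}{-59598 + \frac{984}{11} \left(-126\right)} = \frac{1}{-59598 - \frac{123984}{11}} = \frac{1}{- \frac{779562}{11}} = - \frac{11}{779562}$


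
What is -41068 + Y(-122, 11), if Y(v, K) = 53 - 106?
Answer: -41121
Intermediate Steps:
Y(v, K) = -53
-41068 + Y(-122, 11) = -41068 - 53 = -41121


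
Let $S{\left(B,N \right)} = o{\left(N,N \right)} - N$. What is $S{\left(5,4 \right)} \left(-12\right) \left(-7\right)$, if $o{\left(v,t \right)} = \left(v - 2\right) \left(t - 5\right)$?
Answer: $-504$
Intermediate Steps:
$o{\left(v,t \right)} = \left(-5 + t\right) \left(-2 + v\right)$ ($o{\left(v,t \right)} = \left(-2 + v\right) \left(-5 + t\right) = \left(-5 + t\right) \left(-2 + v\right)$)
$S{\left(B,N \right)} = 10 + N^{2} - 8 N$ ($S{\left(B,N \right)} = \left(10 - 5 N - 2 N + N N\right) - N = \left(10 - 5 N - 2 N + N^{2}\right) - N = \left(10 + N^{2} - 7 N\right) - N = 10 + N^{2} - 8 N$)
$S{\left(5,4 \right)} \left(-12\right) \left(-7\right) = \left(10 + 4^{2} - 32\right) \left(-12\right) \left(-7\right) = \left(10 + 16 - 32\right) \left(-12\right) \left(-7\right) = \left(-6\right) \left(-12\right) \left(-7\right) = 72 \left(-7\right) = -504$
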